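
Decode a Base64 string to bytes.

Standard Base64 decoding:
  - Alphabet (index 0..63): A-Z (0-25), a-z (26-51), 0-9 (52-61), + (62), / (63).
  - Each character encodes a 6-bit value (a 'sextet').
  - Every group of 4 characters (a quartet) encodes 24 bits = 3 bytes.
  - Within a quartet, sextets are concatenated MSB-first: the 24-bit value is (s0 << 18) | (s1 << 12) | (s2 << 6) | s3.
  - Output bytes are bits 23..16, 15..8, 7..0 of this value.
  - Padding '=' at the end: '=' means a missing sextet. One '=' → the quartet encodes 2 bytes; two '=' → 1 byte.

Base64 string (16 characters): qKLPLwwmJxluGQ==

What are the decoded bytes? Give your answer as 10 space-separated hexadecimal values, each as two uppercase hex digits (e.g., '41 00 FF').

After char 0 ('q'=42): chars_in_quartet=1 acc=0x2A bytes_emitted=0
After char 1 ('K'=10): chars_in_quartet=2 acc=0xA8A bytes_emitted=0
After char 2 ('L'=11): chars_in_quartet=3 acc=0x2A28B bytes_emitted=0
After char 3 ('P'=15): chars_in_quartet=4 acc=0xA8A2CF -> emit A8 A2 CF, reset; bytes_emitted=3
After char 4 ('L'=11): chars_in_quartet=1 acc=0xB bytes_emitted=3
After char 5 ('w'=48): chars_in_quartet=2 acc=0x2F0 bytes_emitted=3
After char 6 ('w'=48): chars_in_quartet=3 acc=0xBC30 bytes_emitted=3
After char 7 ('m'=38): chars_in_quartet=4 acc=0x2F0C26 -> emit 2F 0C 26, reset; bytes_emitted=6
After char 8 ('J'=9): chars_in_quartet=1 acc=0x9 bytes_emitted=6
After char 9 ('x'=49): chars_in_quartet=2 acc=0x271 bytes_emitted=6
After char 10 ('l'=37): chars_in_quartet=3 acc=0x9C65 bytes_emitted=6
After char 11 ('u'=46): chars_in_quartet=4 acc=0x27196E -> emit 27 19 6E, reset; bytes_emitted=9
After char 12 ('G'=6): chars_in_quartet=1 acc=0x6 bytes_emitted=9
After char 13 ('Q'=16): chars_in_quartet=2 acc=0x190 bytes_emitted=9
Padding '==': partial quartet acc=0x190 -> emit 19; bytes_emitted=10

Answer: A8 A2 CF 2F 0C 26 27 19 6E 19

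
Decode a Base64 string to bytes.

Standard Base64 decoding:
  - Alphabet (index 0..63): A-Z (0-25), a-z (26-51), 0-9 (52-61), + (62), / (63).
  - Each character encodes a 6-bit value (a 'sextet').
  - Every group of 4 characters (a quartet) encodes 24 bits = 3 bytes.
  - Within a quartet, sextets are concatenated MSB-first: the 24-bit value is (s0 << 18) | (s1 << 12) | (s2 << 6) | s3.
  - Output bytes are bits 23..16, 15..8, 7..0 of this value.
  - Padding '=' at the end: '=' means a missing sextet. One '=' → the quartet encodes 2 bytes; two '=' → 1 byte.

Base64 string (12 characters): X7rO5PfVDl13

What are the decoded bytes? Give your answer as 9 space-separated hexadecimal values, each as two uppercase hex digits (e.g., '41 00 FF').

After char 0 ('X'=23): chars_in_quartet=1 acc=0x17 bytes_emitted=0
After char 1 ('7'=59): chars_in_quartet=2 acc=0x5FB bytes_emitted=0
After char 2 ('r'=43): chars_in_quartet=3 acc=0x17EEB bytes_emitted=0
After char 3 ('O'=14): chars_in_quartet=4 acc=0x5FBACE -> emit 5F BA CE, reset; bytes_emitted=3
After char 4 ('5'=57): chars_in_quartet=1 acc=0x39 bytes_emitted=3
After char 5 ('P'=15): chars_in_quartet=2 acc=0xE4F bytes_emitted=3
After char 6 ('f'=31): chars_in_quartet=3 acc=0x393DF bytes_emitted=3
After char 7 ('V'=21): chars_in_quartet=4 acc=0xE4F7D5 -> emit E4 F7 D5, reset; bytes_emitted=6
After char 8 ('D'=3): chars_in_quartet=1 acc=0x3 bytes_emitted=6
After char 9 ('l'=37): chars_in_quartet=2 acc=0xE5 bytes_emitted=6
After char 10 ('1'=53): chars_in_quartet=3 acc=0x3975 bytes_emitted=6
After char 11 ('3'=55): chars_in_quartet=4 acc=0xE5D77 -> emit 0E 5D 77, reset; bytes_emitted=9

Answer: 5F BA CE E4 F7 D5 0E 5D 77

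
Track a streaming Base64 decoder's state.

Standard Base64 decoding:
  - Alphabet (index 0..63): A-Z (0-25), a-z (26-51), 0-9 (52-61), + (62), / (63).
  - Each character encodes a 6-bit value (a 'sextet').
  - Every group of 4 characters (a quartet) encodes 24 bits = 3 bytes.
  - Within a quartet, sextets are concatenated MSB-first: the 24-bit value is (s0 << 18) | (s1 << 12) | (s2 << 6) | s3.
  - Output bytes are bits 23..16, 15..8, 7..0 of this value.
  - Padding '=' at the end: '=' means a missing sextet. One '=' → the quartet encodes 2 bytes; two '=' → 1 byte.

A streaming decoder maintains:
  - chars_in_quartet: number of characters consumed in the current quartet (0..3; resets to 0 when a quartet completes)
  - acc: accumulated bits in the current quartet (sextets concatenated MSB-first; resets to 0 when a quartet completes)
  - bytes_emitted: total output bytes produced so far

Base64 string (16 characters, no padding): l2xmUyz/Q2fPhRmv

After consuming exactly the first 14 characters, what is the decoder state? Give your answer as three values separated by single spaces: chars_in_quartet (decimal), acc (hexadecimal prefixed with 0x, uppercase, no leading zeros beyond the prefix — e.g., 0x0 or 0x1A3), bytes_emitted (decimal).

Answer: 2 0x851 9

Derivation:
After char 0 ('l'=37): chars_in_quartet=1 acc=0x25 bytes_emitted=0
After char 1 ('2'=54): chars_in_quartet=2 acc=0x976 bytes_emitted=0
After char 2 ('x'=49): chars_in_quartet=3 acc=0x25DB1 bytes_emitted=0
After char 3 ('m'=38): chars_in_quartet=4 acc=0x976C66 -> emit 97 6C 66, reset; bytes_emitted=3
After char 4 ('U'=20): chars_in_quartet=1 acc=0x14 bytes_emitted=3
After char 5 ('y'=50): chars_in_quartet=2 acc=0x532 bytes_emitted=3
After char 6 ('z'=51): chars_in_quartet=3 acc=0x14CB3 bytes_emitted=3
After char 7 ('/'=63): chars_in_quartet=4 acc=0x532CFF -> emit 53 2C FF, reset; bytes_emitted=6
After char 8 ('Q'=16): chars_in_quartet=1 acc=0x10 bytes_emitted=6
After char 9 ('2'=54): chars_in_quartet=2 acc=0x436 bytes_emitted=6
After char 10 ('f'=31): chars_in_quartet=3 acc=0x10D9F bytes_emitted=6
After char 11 ('P'=15): chars_in_quartet=4 acc=0x4367CF -> emit 43 67 CF, reset; bytes_emitted=9
After char 12 ('h'=33): chars_in_quartet=1 acc=0x21 bytes_emitted=9
After char 13 ('R'=17): chars_in_quartet=2 acc=0x851 bytes_emitted=9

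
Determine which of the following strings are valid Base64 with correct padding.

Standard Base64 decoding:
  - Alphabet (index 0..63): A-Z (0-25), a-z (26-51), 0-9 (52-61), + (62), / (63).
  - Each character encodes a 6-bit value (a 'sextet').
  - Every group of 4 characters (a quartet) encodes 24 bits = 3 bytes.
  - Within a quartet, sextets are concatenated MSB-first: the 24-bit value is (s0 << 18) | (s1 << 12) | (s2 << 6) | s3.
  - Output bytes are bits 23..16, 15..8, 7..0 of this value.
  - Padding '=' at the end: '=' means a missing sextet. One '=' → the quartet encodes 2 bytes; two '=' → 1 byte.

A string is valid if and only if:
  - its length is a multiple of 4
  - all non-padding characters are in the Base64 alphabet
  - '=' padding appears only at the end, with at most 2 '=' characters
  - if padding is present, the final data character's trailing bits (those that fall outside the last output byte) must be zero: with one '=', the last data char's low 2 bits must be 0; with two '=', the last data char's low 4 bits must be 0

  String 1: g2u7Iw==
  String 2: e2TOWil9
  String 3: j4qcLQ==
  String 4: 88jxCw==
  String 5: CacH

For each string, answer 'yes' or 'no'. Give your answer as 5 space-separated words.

Answer: yes yes yes yes yes

Derivation:
String 1: 'g2u7Iw==' → valid
String 2: 'e2TOWil9' → valid
String 3: 'j4qcLQ==' → valid
String 4: '88jxCw==' → valid
String 5: 'CacH' → valid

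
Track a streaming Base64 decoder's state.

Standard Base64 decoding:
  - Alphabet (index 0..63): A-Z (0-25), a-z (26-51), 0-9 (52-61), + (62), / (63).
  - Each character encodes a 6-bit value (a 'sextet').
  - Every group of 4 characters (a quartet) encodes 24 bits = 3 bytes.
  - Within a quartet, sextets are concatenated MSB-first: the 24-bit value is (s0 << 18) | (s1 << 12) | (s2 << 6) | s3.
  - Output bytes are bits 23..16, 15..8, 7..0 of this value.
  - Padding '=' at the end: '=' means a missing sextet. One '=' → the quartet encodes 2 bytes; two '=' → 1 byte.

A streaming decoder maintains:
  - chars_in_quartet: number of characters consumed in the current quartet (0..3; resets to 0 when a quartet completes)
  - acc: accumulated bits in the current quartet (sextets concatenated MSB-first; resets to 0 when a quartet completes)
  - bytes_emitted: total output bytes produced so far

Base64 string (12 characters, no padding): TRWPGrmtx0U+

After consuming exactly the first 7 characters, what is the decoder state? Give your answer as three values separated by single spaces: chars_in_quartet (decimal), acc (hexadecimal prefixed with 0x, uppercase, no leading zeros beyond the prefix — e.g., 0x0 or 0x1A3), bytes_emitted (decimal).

After char 0 ('T'=19): chars_in_quartet=1 acc=0x13 bytes_emitted=0
After char 1 ('R'=17): chars_in_quartet=2 acc=0x4D1 bytes_emitted=0
After char 2 ('W'=22): chars_in_quartet=3 acc=0x13456 bytes_emitted=0
After char 3 ('P'=15): chars_in_quartet=4 acc=0x4D158F -> emit 4D 15 8F, reset; bytes_emitted=3
After char 4 ('G'=6): chars_in_quartet=1 acc=0x6 bytes_emitted=3
After char 5 ('r'=43): chars_in_quartet=2 acc=0x1AB bytes_emitted=3
After char 6 ('m'=38): chars_in_quartet=3 acc=0x6AE6 bytes_emitted=3

Answer: 3 0x6AE6 3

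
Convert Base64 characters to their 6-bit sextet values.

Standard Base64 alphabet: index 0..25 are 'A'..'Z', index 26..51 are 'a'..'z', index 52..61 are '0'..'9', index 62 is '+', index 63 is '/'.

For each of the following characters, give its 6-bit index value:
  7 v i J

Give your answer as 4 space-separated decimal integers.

'7': 0..9 range, 52 + ord('7') − ord('0') = 59
'v': a..z range, 26 + ord('v') − ord('a') = 47
'i': a..z range, 26 + ord('i') − ord('a') = 34
'J': A..Z range, ord('J') − ord('A') = 9

Answer: 59 47 34 9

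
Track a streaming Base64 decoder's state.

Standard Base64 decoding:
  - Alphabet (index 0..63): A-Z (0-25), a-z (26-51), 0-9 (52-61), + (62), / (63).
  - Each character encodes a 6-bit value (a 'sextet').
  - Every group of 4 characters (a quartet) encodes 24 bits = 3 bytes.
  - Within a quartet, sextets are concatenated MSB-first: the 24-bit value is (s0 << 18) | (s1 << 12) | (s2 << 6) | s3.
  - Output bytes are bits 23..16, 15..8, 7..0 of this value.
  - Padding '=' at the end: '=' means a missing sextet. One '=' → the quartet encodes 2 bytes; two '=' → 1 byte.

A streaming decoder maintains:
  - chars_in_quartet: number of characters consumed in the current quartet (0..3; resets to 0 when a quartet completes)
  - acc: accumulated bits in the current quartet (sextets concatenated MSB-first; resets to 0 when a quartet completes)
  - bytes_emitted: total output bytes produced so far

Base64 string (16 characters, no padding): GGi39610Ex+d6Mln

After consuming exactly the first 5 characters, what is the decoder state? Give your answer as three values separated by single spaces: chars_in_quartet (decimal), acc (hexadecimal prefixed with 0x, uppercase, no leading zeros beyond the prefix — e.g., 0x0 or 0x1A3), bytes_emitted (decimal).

After char 0 ('G'=6): chars_in_quartet=1 acc=0x6 bytes_emitted=0
After char 1 ('G'=6): chars_in_quartet=2 acc=0x186 bytes_emitted=0
After char 2 ('i'=34): chars_in_quartet=3 acc=0x61A2 bytes_emitted=0
After char 3 ('3'=55): chars_in_quartet=4 acc=0x1868B7 -> emit 18 68 B7, reset; bytes_emitted=3
After char 4 ('9'=61): chars_in_quartet=1 acc=0x3D bytes_emitted=3

Answer: 1 0x3D 3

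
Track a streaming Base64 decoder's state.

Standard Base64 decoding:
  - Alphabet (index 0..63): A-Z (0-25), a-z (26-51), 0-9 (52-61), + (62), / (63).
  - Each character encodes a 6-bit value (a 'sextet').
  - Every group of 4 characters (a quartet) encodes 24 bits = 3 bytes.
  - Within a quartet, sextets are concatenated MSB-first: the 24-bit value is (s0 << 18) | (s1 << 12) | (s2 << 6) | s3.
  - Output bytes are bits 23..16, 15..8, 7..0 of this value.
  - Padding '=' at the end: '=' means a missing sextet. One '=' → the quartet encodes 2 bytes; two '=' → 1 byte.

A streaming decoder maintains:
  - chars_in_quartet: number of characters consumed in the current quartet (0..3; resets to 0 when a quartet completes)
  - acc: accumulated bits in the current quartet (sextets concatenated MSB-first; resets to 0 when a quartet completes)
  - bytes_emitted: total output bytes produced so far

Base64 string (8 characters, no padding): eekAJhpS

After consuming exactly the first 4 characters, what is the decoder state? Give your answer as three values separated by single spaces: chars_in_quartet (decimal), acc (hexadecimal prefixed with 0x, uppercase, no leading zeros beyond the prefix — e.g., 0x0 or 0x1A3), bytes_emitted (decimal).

Answer: 0 0x0 3

Derivation:
After char 0 ('e'=30): chars_in_quartet=1 acc=0x1E bytes_emitted=0
After char 1 ('e'=30): chars_in_quartet=2 acc=0x79E bytes_emitted=0
After char 2 ('k'=36): chars_in_quartet=3 acc=0x1E7A4 bytes_emitted=0
After char 3 ('A'=0): chars_in_quartet=4 acc=0x79E900 -> emit 79 E9 00, reset; bytes_emitted=3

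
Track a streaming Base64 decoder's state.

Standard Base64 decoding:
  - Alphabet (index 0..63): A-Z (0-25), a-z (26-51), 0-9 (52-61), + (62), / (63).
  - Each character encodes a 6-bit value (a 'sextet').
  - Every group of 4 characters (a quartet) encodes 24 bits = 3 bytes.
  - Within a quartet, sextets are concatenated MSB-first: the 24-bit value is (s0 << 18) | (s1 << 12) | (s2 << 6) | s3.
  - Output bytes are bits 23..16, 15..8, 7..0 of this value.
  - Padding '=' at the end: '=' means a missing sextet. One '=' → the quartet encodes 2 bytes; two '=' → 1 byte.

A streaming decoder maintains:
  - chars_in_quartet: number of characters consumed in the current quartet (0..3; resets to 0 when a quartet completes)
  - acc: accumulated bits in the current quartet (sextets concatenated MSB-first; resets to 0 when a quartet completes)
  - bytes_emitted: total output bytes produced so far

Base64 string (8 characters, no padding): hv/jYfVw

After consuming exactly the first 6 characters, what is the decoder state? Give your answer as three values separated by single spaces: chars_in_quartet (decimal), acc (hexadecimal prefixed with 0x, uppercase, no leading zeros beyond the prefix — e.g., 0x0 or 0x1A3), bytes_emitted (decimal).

After char 0 ('h'=33): chars_in_quartet=1 acc=0x21 bytes_emitted=0
After char 1 ('v'=47): chars_in_quartet=2 acc=0x86F bytes_emitted=0
After char 2 ('/'=63): chars_in_quartet=3 acc=0x21BFF bytes_emitted=0
After char 3 ('j'=35): chars_in_quartet=4 acc=0x86FFE3 -> emit 86 FF E3, reset; bytes_emitted=3
After char 4 ('Y'=24): chars_in_quartet=1 acc=0x18 bytes_emitted=3
After char 5 ('f'=31): chars_in_quartet=2 acc=0x61F bytes_emitted=3

Answer: 2 0x61F 3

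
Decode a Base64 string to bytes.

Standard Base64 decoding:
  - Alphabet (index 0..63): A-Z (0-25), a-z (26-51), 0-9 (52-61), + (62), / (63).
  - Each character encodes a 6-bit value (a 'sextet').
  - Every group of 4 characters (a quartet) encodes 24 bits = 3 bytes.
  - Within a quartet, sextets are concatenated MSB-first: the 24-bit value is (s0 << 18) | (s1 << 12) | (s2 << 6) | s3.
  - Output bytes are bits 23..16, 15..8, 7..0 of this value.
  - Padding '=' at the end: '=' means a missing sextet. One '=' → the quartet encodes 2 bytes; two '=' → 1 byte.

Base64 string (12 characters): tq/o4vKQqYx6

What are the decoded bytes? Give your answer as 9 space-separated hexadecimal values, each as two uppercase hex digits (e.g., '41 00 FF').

After char 0 ('t'=45): chars_in_quartet=1 acc=0x2D bytes_emitted=0
After char 1 ('q'=42): chars_in_quartet=2 acc=0xB6A bytes_emitted=0
After char 2 ('/'=63): chars_in_quartet=3 acc=0x2DABF bytes_emitted=0
After char 3 ('o'=40): chars_in_quartet=4 acc=0xB6AFE8 -> emit B6 AF E8, reset; bytes_emitted=3
After char 4 ('4'=56): chars_in_quartet=1 acc=0x38 bytes_emitted=3
After char 5 ('v'=47): chars_in_quartet=2 acc=0xE2F bytes_emitted=3
After char 6 ('K'=10): chars_in_quartet=3 acc=0x38BCA bytes_emitted=3
After char 7 ('Q'=16): chars_in_quartet=4 acc=0xE2F290 -> emit E2 F2 90, reset; bytes_emitted=6
After char 8 ('q'=42): chars_in_quartet=1 acc=0x2A bytes_emitted=6
After char 9 ('Y'=24): chars_in_quartet=2 acc=0xA98 bytes_emitted=6
After char 10 ('x'=49): chars_in_quartet=3 acc=0x2A631 bytes_emitted=6
After char 11 ('6'=58): chars_in_quartet=4 acc=0xA98C7A -> emit A9 8C 7A, reset; bytes_emitted=9

Answer: B6 AF E8 E2 F2 90 A9 8C 7A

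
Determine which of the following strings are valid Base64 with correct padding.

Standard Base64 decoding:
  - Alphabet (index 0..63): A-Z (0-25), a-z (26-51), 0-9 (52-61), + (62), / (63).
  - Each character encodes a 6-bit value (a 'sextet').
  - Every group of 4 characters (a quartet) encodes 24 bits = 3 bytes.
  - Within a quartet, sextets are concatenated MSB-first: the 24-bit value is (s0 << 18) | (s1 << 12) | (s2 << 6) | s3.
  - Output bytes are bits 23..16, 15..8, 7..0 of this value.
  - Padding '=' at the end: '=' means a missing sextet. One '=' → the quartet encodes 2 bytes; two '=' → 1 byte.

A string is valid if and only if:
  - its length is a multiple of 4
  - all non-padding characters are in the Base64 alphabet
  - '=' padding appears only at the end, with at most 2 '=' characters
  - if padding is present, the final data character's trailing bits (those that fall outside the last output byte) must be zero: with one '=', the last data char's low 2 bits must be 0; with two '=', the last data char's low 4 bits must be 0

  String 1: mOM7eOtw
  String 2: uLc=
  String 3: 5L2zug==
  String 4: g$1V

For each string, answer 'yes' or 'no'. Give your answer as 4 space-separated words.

Answer: yes yes yes no

Derivation:
String 1: 'mOM7eOtw' → valid
String 2: 'uLc=' → valid
String 3: '5L2zug==' → valid
String 4: 'g$1V' → invalid (bad char(s): ['$'])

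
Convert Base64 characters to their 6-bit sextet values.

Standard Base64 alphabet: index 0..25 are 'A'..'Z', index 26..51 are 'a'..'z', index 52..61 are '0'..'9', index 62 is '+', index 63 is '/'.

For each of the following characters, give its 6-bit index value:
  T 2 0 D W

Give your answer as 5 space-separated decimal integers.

Answer: 19 54 52 3 22

Derivation:
'T': A..Z range, ord('T') − ord('A') = 19
'2': 0..9 range, 52 + ord('2') − ord('0') = 54
'0': 0..9 range, 52 + ord('0') − ord('0') = 52
'D': A..Z range, ord('D') − ord('A') = 3
'W': A..Z range, ord('W') − ord('A') = 22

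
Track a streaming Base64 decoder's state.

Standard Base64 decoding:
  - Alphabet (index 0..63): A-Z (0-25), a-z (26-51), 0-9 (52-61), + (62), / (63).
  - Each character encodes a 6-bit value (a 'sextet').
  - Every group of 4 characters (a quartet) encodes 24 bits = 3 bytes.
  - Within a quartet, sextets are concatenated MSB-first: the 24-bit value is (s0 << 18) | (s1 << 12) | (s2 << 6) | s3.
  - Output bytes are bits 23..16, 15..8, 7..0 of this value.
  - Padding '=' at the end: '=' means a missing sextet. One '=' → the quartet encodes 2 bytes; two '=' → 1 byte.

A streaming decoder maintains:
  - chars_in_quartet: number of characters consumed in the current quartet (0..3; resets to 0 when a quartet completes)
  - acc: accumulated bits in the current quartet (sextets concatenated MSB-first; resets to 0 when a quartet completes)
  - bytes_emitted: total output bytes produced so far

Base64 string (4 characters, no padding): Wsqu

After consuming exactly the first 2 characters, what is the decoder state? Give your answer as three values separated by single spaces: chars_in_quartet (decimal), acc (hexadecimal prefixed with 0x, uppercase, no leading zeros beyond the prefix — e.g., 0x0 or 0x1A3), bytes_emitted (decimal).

After char 0 ('W'=22): chars_in_quartet=1 acc=0x16 bytes_emitted=0
After char 1 ('s'=44): chars_in_quartet=2 acc=0x5AC bytes_emitted=0

Answer: 2 0x5AC 0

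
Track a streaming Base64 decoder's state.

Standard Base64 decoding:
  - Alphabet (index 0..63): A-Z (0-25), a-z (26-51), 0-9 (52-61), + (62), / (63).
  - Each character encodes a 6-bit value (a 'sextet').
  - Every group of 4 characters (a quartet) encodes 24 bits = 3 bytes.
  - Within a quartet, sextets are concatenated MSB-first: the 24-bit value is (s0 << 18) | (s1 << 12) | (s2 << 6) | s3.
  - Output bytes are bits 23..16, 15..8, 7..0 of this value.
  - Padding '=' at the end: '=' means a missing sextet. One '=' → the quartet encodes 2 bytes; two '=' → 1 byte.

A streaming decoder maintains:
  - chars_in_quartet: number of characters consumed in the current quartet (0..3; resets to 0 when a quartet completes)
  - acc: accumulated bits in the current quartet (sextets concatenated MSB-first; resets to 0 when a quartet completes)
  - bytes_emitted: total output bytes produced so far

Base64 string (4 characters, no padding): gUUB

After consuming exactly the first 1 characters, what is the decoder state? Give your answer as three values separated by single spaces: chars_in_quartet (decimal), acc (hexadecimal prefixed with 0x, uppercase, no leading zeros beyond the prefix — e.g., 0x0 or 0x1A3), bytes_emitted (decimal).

After char 0 ('g'=32): chars_in_quartet=1 acc=0x20 bytes_emitted=0

Answer: 1 0x20 0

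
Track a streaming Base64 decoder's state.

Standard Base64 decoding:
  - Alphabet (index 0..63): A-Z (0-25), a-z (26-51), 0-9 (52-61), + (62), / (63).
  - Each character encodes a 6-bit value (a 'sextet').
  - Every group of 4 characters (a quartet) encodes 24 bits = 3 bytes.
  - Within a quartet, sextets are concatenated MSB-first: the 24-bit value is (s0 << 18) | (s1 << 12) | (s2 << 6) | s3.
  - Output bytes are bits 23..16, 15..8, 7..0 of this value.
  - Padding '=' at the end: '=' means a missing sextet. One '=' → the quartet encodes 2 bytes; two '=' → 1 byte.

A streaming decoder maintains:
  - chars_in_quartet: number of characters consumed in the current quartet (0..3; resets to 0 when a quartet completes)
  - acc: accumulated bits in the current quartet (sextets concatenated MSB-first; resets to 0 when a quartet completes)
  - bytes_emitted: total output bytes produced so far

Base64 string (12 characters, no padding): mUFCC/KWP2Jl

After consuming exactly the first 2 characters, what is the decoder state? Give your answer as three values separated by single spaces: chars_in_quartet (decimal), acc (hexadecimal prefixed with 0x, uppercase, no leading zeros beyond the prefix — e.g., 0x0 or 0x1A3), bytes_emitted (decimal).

Answer: 2 0x994 0

Derivation:
After char 0 ('m'=38): chars_in_quartet=1 acc=0x26 bytes_emitted=0
After char 1 ('U'=20): chars_in_quartet=2 acc=0x994 bytes_emitted=0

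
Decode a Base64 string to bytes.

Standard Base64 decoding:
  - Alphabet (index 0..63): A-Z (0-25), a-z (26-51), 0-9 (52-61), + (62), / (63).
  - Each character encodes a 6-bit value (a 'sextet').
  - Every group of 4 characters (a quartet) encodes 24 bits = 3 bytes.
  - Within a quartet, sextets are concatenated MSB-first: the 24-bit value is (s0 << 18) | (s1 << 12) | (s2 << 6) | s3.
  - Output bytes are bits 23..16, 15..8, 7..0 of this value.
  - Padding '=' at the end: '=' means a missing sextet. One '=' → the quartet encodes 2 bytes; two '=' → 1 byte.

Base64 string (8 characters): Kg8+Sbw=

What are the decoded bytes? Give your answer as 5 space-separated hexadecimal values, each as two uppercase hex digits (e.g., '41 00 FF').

After char 0 ('K'=10): chars_in_quartet=1 acc=0xA bytes_emitted=0
After char 1 ('g'=32): chars_in_quartet=2 acc=0x2A0 bytes_emitted=0
After char 2 ('8'=60): chars_in_quartet=3 acc=0xA83C bytes_emitted=0
After char 3 ('+'=62): chars_in_quartet=4 acc=0x2A0F3E -> emit 2A 0F 3E, reset; bytes_emitted=3
After char 4 ('S'=18): chars_in_quartet=1 acc=0x12 bytes_emitted=3
After char 5 ('b'=27): chars_in_quartet=2 acc=0x49B bytes_emitted=3
After char 6 ('w'=48): chars_in_quartet=3 acc=0x126F0 bytes_emitted=3
Padding '=': partial quartet acc=0x126F0 -> emit 49 BC; bytes_emitted=5

Answer: 2A 0F 3E 49 BC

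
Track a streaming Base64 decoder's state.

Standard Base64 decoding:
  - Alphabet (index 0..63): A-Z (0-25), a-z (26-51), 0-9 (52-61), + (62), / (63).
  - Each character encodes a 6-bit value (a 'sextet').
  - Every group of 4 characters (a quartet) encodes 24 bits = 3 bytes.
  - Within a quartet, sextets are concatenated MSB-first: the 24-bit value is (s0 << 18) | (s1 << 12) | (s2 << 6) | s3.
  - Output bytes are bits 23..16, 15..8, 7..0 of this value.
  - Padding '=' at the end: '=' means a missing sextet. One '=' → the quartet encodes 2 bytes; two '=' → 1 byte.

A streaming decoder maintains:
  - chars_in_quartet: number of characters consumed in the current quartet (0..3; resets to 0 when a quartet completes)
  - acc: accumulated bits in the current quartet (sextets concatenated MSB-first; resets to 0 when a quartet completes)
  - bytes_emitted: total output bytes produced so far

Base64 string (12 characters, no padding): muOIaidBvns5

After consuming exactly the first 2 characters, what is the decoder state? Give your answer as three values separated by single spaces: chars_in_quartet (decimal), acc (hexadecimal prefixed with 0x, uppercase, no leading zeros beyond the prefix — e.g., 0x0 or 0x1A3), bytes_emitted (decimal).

After char 0 ('m'=38): chars_in_quartet=1 acc=0x26 bytes_emitted=0
After char 1 ('u'=46): chars_in_quartet=2 acc=0x9AE bytes_emitted=0

Answer: 2 0x9AE 0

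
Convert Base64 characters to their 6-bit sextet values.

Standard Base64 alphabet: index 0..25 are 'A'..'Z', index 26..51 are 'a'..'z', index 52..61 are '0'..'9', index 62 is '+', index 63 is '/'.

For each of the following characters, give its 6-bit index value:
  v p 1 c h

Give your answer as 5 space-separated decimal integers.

Answer: 47 41 53 28 33

Derivation:
'v': a..z range, 26 + ord('v') − ord('a') = 47
'p': a..z range, 26 + ord('p') − ord('a') = 41
'1': 0..9 range, 52 + ord('1') − ord('0') = 53
'c': a..z range, 26 + ord('c') − ord('a') = 28
'h': a..z range, 26 + ord('h') − ord('a') = 33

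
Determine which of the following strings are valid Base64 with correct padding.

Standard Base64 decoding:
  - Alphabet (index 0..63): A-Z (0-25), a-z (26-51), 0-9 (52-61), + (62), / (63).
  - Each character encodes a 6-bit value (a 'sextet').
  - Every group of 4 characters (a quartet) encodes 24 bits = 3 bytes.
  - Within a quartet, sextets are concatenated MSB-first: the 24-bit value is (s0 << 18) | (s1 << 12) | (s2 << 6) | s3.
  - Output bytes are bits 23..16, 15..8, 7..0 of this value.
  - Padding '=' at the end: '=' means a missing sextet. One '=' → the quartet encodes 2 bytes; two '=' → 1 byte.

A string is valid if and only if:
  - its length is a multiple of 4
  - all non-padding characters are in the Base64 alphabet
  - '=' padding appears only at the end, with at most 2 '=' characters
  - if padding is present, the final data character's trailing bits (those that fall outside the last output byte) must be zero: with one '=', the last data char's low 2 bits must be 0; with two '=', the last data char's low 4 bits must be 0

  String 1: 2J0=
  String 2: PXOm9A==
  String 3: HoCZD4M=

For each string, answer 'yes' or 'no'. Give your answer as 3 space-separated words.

String 1: '2J0=' → valid
String 2: 'PXOm9A==' → valid
String 3: 'HoCZD4M=' → valid

Answer: yes yes yes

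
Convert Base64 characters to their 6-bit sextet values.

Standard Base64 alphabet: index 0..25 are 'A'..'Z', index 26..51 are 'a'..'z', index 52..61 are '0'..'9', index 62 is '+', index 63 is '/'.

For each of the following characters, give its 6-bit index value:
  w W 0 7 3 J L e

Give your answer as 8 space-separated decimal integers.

'w': a..z range, 26 + ord('w') − ord('a') = 48
'W': A..Z range, ord('W') − ord('A') = 22
'0': 0..9 range, 52 + ord('0') − ord('0') = 52
'7': 0..9 range, 52 + ord('7') − ord('0') = 59
'3': 0..9 range, 52 + ord('3') − ord('0') = 55
'J': A..Z range, ord('J') − ord('A') = 9
'L': A..Z range, ord('L') − ord('A') = 11
'e': a..z range, 26 + ord('e') − ord('a') = 30

Answer: 48 22 52 59 55 9 11 30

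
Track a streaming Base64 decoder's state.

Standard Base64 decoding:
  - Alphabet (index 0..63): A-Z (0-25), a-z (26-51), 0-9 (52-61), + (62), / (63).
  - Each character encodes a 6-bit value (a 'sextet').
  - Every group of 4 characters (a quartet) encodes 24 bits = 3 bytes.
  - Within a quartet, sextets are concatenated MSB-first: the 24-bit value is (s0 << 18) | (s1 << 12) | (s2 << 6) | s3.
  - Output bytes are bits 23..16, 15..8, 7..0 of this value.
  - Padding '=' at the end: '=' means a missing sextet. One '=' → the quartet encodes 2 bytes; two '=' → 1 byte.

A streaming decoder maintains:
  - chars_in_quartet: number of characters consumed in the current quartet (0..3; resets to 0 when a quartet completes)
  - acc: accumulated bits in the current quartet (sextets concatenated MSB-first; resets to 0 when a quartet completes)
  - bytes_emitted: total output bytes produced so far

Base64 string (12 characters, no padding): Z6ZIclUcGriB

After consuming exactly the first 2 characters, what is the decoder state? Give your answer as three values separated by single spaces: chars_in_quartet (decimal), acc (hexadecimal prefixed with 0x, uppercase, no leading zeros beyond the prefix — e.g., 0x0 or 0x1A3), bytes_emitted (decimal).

After char 0 ('Z'=25): chars_in_quartet=1 acc=0x19 bytes_emitted=0
After char 1 ('6'=58): chars_in_quartet=2 acc=0x67A bytes_emitted=0

Answer: 2 0x67A 0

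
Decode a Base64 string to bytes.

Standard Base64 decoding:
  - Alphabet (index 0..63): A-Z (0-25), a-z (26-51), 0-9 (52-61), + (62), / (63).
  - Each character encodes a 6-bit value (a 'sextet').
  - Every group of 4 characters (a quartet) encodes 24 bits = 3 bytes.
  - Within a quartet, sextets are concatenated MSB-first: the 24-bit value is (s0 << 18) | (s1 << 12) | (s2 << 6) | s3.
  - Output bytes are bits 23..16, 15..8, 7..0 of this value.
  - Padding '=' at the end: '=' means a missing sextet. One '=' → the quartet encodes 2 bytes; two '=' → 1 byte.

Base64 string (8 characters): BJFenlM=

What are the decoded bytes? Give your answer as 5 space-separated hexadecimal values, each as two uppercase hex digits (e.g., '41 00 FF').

Answer: 04 91 5E 9E 53

Derivation:
After char 0 ('B'=1): chars_in_quartet=1 acc=0x1 bytes_emitted=0
After char 1 ('J'=9): chars_in_quartet=2 acc=0x49 bytes_emitted=0
After char 2 ('F'=5): chars_in_quartet=3 acc=0x1245 bytes_emitted=0
After char 3 ('e'=30): chars_in_quartet=4 acc=0x4915E -> emit 04 91 5E, reset; bytes_emitted=3
After char 4 ('n'=39): chars_in_quartet=1 acc=0x27 bytes_emitted=3
After char 5 ('l'=37): chars_in_quartet=2 acc=0x9E5 bytes_emitted=3
After char 6 ('M'=12): chars_in_quartet=3 acc=0x2794C bytes_emitted=3
Padding '=': partial quartet acc=0x2794C -> emit 9E 53; bytes_emitted=5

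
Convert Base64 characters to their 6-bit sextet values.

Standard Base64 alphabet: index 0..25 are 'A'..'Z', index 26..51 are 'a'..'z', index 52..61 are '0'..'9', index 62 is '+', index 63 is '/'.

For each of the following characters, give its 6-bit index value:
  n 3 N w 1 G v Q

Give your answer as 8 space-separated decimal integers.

'n': a..z range, 26 + ord('n') − ord('a') = 39
'3': 0..9 range, 52 + ord('3') − ord('0') = 55
'N': A..Z range, ord('N') − ord('A') = 13
'w': a..z range, 26 + ord('w') − ord('a') = 48
'1': 0..9 range, 52 + ord('1') − ord('0') = 53
'G': A..Z range, ord('G') − ord('A') = 6
'v': a..z range, 26 + ord('v') − ord('a') = 47
'Q': A..Z range, ord('Q') − ord('A') = 16

Answer: 39 55 13 48 53 6 47 16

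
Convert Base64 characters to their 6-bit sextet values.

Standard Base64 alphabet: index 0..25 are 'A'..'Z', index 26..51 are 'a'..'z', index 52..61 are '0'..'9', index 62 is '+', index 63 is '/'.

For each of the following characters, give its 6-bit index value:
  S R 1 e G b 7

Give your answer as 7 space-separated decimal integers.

'S': A..Z range, ord('S') − ord('A') = 18
'R': A..Z range, ord('R') − ord('A') = 17
'1': 0..9 range, 52 + ord('1') − ord('0') = 53
'e': a..z range, 26 + ord('e') − ord('a') = 30
'G': A..Z range, ord('G') − ord('A') = 6
'b': a..z range, 26 + ord('b') − ord('a') = 27
'7': 0..9 range, 52 + ord('7') − ord('0') = 59

Answer: 18 17 53 30 6 27 59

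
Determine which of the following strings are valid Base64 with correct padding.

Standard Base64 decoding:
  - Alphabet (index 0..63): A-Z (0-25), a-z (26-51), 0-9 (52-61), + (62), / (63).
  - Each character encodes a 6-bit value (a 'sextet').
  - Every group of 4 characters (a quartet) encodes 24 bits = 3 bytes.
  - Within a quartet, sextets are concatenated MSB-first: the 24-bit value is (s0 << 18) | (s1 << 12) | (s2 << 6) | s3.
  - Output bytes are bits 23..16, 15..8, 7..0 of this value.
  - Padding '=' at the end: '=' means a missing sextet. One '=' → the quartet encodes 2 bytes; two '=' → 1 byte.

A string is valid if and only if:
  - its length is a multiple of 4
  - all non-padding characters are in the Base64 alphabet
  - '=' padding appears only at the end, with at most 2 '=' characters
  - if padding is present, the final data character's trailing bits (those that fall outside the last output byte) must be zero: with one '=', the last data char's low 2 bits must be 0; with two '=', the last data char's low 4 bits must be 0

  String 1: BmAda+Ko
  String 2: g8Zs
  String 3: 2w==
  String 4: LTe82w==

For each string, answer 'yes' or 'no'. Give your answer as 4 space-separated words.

String 1: 'BmAda+Ko' → valid
String 2: 'g8Zs' → valid
String 3: '2w==' → valid
String 4: 'LTe82w==' → valid

Answer: yes yes yes yes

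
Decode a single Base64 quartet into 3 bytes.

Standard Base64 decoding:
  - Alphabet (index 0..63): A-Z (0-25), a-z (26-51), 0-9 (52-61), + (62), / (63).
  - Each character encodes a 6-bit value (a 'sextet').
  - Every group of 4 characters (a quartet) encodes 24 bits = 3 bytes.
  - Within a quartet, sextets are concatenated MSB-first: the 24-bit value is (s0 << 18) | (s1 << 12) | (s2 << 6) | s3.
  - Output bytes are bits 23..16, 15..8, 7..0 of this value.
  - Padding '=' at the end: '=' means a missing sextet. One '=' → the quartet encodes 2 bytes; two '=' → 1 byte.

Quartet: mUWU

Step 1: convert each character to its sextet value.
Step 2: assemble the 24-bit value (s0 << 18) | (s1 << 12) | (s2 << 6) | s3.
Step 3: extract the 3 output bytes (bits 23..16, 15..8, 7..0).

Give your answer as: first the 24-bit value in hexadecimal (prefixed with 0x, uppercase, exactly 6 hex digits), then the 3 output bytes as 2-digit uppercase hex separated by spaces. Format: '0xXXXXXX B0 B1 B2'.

Sextets: m=38, U=20, W=22, U=20
24-bit: (38<<18) | (20<<12) | (22<<6) | 20
      = 0x980000 | 0x014000 | 0x000580 | 0x000014
      = 0x994594
Bytes: (v>>16)&0xFF=99, (v>>8)&0xFF=45, v&0xFF=94

Answer: 0x994594 99 45 94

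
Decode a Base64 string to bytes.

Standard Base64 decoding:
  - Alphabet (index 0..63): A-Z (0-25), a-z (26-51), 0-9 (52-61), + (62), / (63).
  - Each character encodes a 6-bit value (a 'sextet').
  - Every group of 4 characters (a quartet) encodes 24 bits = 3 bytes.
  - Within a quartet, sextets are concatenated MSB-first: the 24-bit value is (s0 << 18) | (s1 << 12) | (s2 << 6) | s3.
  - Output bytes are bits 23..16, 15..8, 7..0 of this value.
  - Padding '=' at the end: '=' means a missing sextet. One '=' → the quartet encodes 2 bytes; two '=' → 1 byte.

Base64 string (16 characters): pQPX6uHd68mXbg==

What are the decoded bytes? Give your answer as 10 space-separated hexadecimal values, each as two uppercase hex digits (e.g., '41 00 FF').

After char 0 ('p'=41): chars_in_quartet=1 acc=0x29 bytes_emitted=0
After char 1 ('Q'=16): chars_in_quartet=2 acc=0xA50 bytes_emitted=0
After char 2 ('P'=15): chars_in_quartet=3 acc=0x2940F bytes_emitted=0
After char 3 ('X'=23): chars_in_quartet=4 acc=0xA503D7 -> emit A5 03 D7, reset; bytes_emitted=3
After char 4 ('6'=58): chars_in_quartet=1 acc=0x3A bytes_emitted=3
After char 5 ('u'=46): chars_in_quartet=2 acc=0xEAE bytes_emitted=3
After char 6 ('H'=7): chars_in_quartet=3 acc=0x3AB87 bytes_emitted=3
After char 7 ('d'=29): chars_in_quartet=4 acc=0xEAE1DD -> emit EA E1 DD, reset; bytes_emitted=6
After char 8 ('6'=58): chars_in_quartet=1 acc=0x3A bytes_emitted=6
After char 9 ('8'=60): chars_in_quartet=2 acc=0xEBC bytes_emitted=6
After char 10 ('m'=38): chars_in_quartet=3 acc=0x3AF26 bytes_emitted=6
After char 11 ('X'=23): chars_in_quartet=4 acc=0xEBC997 -> emit EB C9 97, reset; bytes_emitted=9
After char 12 ('b'=27): chars_in_quartet=1 acc=0x1B bytes_emitted=9
After char 13 ('g'=32): chars_in_quartet=2 acc=0x6E0 bytes_emitted=9
Padding '==': partial quartet acc=0x6E0 -> emit 6E; bytes_emitted=10

Answer: A5 03 D7 EA E1 DD EB C9 97 6E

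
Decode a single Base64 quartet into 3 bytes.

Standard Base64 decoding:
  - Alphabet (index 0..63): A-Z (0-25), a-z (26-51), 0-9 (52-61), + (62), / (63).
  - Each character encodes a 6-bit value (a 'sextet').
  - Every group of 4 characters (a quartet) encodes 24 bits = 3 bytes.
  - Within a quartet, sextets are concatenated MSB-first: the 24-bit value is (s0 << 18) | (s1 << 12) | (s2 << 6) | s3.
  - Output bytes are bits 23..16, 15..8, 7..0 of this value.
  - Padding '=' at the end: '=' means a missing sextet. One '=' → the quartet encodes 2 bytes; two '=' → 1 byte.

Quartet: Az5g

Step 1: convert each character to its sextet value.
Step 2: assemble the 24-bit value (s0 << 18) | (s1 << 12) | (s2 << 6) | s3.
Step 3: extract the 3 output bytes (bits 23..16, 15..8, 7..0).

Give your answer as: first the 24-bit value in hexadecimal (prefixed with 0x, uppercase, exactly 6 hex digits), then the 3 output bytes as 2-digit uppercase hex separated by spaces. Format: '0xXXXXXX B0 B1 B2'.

Answer: 0x033E60 03 3E 60

Derivation:
Sextets: A=0, z=51, 5=57, g=32
24-bit: (0<<18) | (51<<12) | (57<<6) | 32
      = 0x000000 | 0x033000 | 0x000E40 | 0x000020
      = 0x033E60
Bytes: (v>>16)&0xFF=03, (v>>8)&0xFF=3E, v&0xFF=60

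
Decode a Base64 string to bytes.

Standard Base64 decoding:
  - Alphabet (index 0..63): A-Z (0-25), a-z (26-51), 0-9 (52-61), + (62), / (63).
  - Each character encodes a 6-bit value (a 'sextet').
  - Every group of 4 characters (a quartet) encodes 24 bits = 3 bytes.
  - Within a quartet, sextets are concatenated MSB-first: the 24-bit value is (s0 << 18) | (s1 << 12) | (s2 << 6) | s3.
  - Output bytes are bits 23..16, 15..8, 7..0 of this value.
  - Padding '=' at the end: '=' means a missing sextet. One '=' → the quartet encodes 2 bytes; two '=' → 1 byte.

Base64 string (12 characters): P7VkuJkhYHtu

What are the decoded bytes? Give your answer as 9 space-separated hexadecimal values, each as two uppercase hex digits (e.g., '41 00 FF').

After char 0 ('P'=15): chars_in_quartet=1 acc=0xF bytes_emitted=0
After char 1 ('7'=59): chars_in_quartet=2 acc=0x3FB bytes_emitted=0
After char 2 ('V'=21): chars_in_quartet=3 acc=0xFED5 bytes_emitted=0
After char 3 ('k'=36): chars_in_quartet=4 acc=0x3FB564 -> emit 3F B5 64, reset; bytes_emitted=3
After char 4 ('u'=46): chars_in_quartet=1 acc=0x2E bytes_emitted=3
After char 5 ('J'=9): chars_in_quartet=2 acc=0xB89 bytes_emitted=3
After char 6 ('k'=36): chars_in_quartet=3 acc=0x2E264 bytes_emitted=3
After char 7 ('h'=33): chars_in_quartet=4 acc=0xB89921 -> emit B8 99 21, reset; bytes_emitted=6
After char 8 ('Y'=24): chars_in_quartet=1 acc=0x18 bytes_emitted=6
After char 9 ('H'=7): chars_in_quartet=2 acc=0x607 bytes_emitted=6
After char 10 ('t'=45): chars_in_quartet=3 acc=0x181ED bytes_emitted=6
After char 11 ('u'=46): chars_in_quartet=4 acc=0x607B6E -> emit 60 7B 6E, reset; bytes_emitted=9

Answer: 3F B5 64 B8 99 21 60 7B 6E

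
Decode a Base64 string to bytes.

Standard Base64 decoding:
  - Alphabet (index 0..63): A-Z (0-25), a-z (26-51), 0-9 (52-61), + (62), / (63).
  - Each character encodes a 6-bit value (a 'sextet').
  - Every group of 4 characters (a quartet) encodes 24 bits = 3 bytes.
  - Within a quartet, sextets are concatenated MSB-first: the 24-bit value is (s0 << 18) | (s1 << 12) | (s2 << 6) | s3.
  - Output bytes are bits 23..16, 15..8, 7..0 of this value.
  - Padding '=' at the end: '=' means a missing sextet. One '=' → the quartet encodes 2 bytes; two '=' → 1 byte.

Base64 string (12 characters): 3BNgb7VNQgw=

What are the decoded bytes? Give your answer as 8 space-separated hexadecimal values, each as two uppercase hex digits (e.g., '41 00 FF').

Answer: DC 13 60 6F B5 4D 42 0C

Derivation:
After char 0 ('3'=55): chars_in_quartet=1 acc=0x37 bytes_emitted=0
After char 1 ('B'=1): chars_in_quartet=2 acc=0xDC1 bytes_emitted=0
After char 2 ('N'=13): chars_in_quartet=3 acc=0x3704D bytes_emitted=0
After char 3 ('g'=32): chars_in_quartet=4 acc=0xDC1360 -> emit DC 13 60, reset; bytes_emitted=3
After char 4 ('b'=27): chars_in_quartet=1 acc=0x1B bytes_emitted=3
After char 5 ('7'=59): chars_in_quartet=2 acc=0x6FB bytes_emitted=3
After char 6 ('V'=21): chars_in_quartet=3 acc=0x1BED5 bytes_emitted=3
After char 7 ('N'=13): chars_in_quartet=4 acc=0x6FB54D -> emit 6F B5 4D, reset; bytes_emitted=6
After char 8 ('Q'=16): chars_in_quartet=1 acc=0x10 bytes_emitted=6
After char 9 ('g'=32): chars_in_quartet=2 acc=0x420 bytes_emitted=6
After char 10 ('w'=48): chars_in_quartet=3 acc=0x10830 bytes_emitted=6
Padding '=': partial quartet acc=0x10830 -> emit 42 0C; bytes_emitted=8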